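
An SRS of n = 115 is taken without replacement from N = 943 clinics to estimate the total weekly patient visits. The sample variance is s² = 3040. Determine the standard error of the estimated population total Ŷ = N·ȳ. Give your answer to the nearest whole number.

4543

Var(Ŷ) = N²·Var(ȳ) = N²·(1 − n/N)·s²/n.
f = 115/943 = 0.12195122; Var(ȳ) = 0.87804878·3040/115 = 23.211029.
Var(Ŷ) = 943² · 23.211029 = 2.0640384 × 10^7.
SE(Ŷ) = √(2.0640384 × 10^7) = 4543.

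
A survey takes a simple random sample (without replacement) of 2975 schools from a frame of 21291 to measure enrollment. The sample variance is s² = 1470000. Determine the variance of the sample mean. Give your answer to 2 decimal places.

Under SRS without replacement, Var(ȳ) = (1 − f)·s²/n with f = n/N = 2975/21291 = 0.13973040.
Var(ȳ) = (1 − 0.13973040)·1470000/2975 = 0.86026960·494.11765 = 425.07439.

425.07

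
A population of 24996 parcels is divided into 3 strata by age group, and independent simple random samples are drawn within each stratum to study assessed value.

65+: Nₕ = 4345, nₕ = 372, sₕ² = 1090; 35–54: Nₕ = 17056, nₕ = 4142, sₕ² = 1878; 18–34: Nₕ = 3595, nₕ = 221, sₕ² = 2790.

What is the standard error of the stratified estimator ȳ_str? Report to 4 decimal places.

Var(ȳ_str) = Σₕ Wₕ²(1 − fₕ)sₕ²/nₕ with Wₕ = Nₕ/N, N = 24996.
65+: Wₕ = 0.17382781; term = 0.17382781²·(1 − 0.08561565)·1090/372 = 0.080956341.
35–54: Wₕ = 0.68234918; term = 0.68234918²·(1 − 0.24284709)·1878/4142 = 0.15983888.
18–34: Wₕ = 0.14382301; term = 0.14382301²·(1 − 0.06147427)·2790/221 = 0.24508395.
Sum = 0.48587917.
SE = √(0.48587917) = 0.6971.

0.6971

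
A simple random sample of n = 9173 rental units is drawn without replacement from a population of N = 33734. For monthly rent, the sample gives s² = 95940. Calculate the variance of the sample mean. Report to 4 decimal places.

7.6149

Under SRS without replacement, Var(ȳ) = (1 − f)·s²/n with f = n/N = 9173/33734 = 0.27192150.
Var(ȳ) = (1 − 0.27192150)·95940/9173 = 0.72807850·10.458956 = 7.6149407.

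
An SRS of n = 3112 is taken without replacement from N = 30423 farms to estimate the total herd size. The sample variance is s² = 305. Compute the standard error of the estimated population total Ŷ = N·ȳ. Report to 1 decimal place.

Var(Ŷ) = N²·Var(ȳ) = N²·(1 − n/N)·s²/n.
f = 3112/30423 = 0.10229103; Var(ȳ) = 0.89770897·305/3112 = 0.087982402.
Var(Ŷ) = 30423² · 0.087982402 = 8.1432898 × 10^7.
SE(Ŷ) = √(8.1432898 × 10^7) = 9024.0.

9024.0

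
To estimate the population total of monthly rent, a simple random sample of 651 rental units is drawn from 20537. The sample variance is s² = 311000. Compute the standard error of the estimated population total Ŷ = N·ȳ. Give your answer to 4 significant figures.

Var(Ŷ) = N²·Var(ȳ) = N²·(1 − n/N)·s²/n.
f = 651/20537 = 0.03169888; Var(ȳ) = 0.96830112·311000/651 = 462.58317.
Var(Ŷ) = 20537² · 462.58317 = 1.9510295 × 10^11.
SE(Ŷ) = √(1.9510295 × 10^11) = 441700.

441700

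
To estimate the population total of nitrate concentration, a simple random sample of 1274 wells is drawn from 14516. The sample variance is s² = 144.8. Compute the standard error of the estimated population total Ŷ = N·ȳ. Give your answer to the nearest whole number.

Var(Ŷ) = N²·Var(ȳ) = N²·(1 − n/N)·s²/n.
f = 1274/14516 = 0.08776522; Var(ȳ) = 0.91223478·144.8/1274 = 0.10368257.
Var(Ŷ) = 14516² · 0.10368257 = 2.1847396 × 10^7.
SE(Ŷ) = √(2.1847396 × 10^7) = 4674.

4674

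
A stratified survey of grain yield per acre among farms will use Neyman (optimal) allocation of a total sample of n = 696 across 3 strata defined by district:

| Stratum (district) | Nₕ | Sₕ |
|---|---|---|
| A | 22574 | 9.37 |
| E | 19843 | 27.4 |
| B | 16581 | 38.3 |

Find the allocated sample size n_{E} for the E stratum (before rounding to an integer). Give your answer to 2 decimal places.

272.19

Neyman allocation: nₕ = n·NₕSₕ / Σⱼ NⱼSⱼ.
Σ NⱼSⱼ = 22574·9.37 + 19843·27.4 + 16581·38.3 = 1.3902689 × 10^6.
n_{E} = 696·19843·27.4 / (1.3902689 × 10^6) = 272.19.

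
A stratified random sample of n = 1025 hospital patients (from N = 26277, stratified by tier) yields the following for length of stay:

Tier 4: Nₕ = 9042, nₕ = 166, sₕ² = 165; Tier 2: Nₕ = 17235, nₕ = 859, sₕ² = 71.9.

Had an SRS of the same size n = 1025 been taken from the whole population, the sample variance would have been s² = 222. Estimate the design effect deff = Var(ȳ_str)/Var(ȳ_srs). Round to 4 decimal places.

0.7195

Var(ȳ_str) = Σ Wₕ²(1−fₕ)sₕ²/nₕ with Wₕ = Nₕ/26277:
  Tier 4: (9042/26277)²·(1−166/9042)·165/166 = 0.11553301
  Tier 2: (17235/26277)²·(1−859/17235)·71.9/859 = 0.034213955
  → Var(ȳ_str) = 0.14974697.
Var(ȳ_srs) = (1 − 1025/26277)·222/1025 = 0.20813691.
deff = 0.14974697 / 0.20813691 = 0.7195.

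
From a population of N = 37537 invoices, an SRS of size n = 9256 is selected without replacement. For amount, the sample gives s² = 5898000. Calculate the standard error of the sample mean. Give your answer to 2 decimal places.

Under SRS without replacement, Var(ȳ) = (1 − f)·s²/n with f = n/N = 9256/37537 = 0.24658337.
Var(ȳ) = (1 − 0.24658337)·5898000/9256 = 0.75341663·637.2083 = 480.08333.
SE(ȳ) = √(480.08333) = 21.91.

21.91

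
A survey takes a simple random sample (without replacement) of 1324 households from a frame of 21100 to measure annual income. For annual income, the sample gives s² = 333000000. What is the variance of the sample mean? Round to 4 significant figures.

Under SRS without replacement, Var(ȳ) = (1 − f)·s²/n with f = n/N = 1324/21100 = 0.06274882.
Var(ȳ) = (1 − 0.06274882)·333000000/1324 = 0.93725118·251510.57 = 235728.58.

235700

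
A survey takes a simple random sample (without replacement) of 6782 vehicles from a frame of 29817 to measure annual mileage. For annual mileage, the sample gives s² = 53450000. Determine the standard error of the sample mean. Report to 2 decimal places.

78.03

Under SRS without replacement, Var(ȳ) = (1 − f)·s²/n with f = n/N = 6782/29817 = 0.22745414.
Var(ȳ) = (1 − 0.22745414)·53450000/6782 = 0.77254586·7881.156 = 6088.5545.
SE(ȳ) = √(6088.5545) = 78.03.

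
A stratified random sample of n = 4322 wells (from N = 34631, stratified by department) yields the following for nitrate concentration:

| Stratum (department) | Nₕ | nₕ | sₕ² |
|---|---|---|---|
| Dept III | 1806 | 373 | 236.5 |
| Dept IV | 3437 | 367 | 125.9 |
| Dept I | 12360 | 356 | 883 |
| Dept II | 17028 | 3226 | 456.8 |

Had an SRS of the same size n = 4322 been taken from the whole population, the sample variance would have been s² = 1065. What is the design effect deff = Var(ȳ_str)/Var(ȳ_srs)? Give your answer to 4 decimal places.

Var(ȳ_str) = Σ Wₕ²(1−fₕ)sₕ²/nₕ with Wₕ = Nₕ/34631:
  Dept III: (1806/34631)²·(1−373/1806)·236.5/373 = 0.0013682208
  Dept IV: (3437/34631)²·(1−367/3437)·125.9/367 = 0.0030181965
  Dept I: (12360/34631)²·(1−356/12360)·883/356 = 0.30684927
  Dept II: (17028/34631)²·(1−3226/17028)·456.8/3226 = 0.027748361
  → Var(ȳ_str) = 0.33898405.
Var(ȳ_srs) = (1 − 4322/34631)·1065/4322 = 0.2156609.
deff = 0.33898405 / 0.2156609 = 1.5718.

1.5718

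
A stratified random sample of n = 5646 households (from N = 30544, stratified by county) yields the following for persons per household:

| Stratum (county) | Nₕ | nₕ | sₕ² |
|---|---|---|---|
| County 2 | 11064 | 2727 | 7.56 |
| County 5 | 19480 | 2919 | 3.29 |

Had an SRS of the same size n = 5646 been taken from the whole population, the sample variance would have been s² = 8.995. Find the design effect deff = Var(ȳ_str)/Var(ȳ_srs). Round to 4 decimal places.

0.5112

Var(ȳ_str) = Σ Wₕ²(1−fₕ)sₕ²/nₕ with Wₕ = Nₕ/30544:
  County 2: (11064/30544)²·(1−2727/11064)·7.56/2727 = 2.7409859 × 10^-4
  County 5: (19480/30544)²·(1−2919/19480)·3.29/2919 = 3.8974943 × 10^-4
  → Var(ȳ_str) = 6.6384802 × 10^-4.
Var(ȳ_srs) = (1 − 5646/30544)·8.995/5646 = 0.0012986701.
deff = (6.6384802 × 10^-4) / 0.0012986701 = 0.5112.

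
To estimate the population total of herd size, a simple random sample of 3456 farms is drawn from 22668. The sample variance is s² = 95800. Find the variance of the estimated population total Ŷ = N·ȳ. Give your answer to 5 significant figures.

1.2072 × 10^10

Var(Ŷ) = N²·Var(ȳ) = N²·(1 − n/N)·s²/n.
f = 3456/22668 = 0.15246162; Var(ȳ) = 0.84753838·95800/3456 = 23.493685.
Var(Ŷ) = 22668² · 23.493685 = 1.2071953 × 10^10.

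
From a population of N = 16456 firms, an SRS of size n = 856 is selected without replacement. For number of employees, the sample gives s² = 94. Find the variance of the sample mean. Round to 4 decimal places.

Under SRS without replacement, Var(ȳ) = (1 − f)·s²/n with f = n/N = 856/16456 = 0.05201750.
Var(ȳ) = (1 − 0.05201750)·94/856 = 0.94798250·0.10981308 = 0.10410088.

0.1041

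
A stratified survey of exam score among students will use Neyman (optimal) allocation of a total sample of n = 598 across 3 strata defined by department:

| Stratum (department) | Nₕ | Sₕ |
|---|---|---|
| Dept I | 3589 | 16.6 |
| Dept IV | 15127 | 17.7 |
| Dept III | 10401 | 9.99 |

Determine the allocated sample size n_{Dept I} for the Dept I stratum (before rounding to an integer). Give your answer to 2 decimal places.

82.62

Neyman allocation: nₕ = n·NₕSₕ / Σⱼ NⱼSⱼ.
Σ NⱼSⱼ = 3589·16.6 + 15127·17.7 + 10401·9.99 = 431231.29.
n_{Dept I} = 598·3589·16.6 / 431231.29 = 82.62.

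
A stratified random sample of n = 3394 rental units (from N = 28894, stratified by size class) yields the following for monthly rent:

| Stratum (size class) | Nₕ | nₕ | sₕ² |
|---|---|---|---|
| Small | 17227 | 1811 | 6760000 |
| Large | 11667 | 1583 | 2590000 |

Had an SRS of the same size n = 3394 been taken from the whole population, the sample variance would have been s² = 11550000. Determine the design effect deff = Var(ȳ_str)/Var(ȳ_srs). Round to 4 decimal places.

0.4721

Var(ȳ_str) = Σ Wₕ²(1−fₕ)sₕ²/nₕ with Wₕ = Nₕ/28894:
  Small: (17227/28894)²·(1−1811/17227)·6760000/1811 = 1187.3924
  Large: (11667/28894)²·(1−1583/11667)·2590000/1583 = 230.56615
  → Var(ȳ_str) = 1417.9586.
Var(ȳ_srs) = (1 − 3394/28894)·11550000/3394 = 3003.3273.
deff = 1417.9586 / 3003.3273 = 0.4721.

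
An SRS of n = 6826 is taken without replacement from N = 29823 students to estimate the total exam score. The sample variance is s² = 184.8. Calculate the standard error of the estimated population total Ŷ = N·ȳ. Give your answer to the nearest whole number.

Var(Ŷ) = N²·Var(ȳ) = N²·(1 − n/N)·s²/n.
f = 6826/29823 = 0.22888375; Var(ȳ) = 0.77111625·184.8/6826 = 0.020876397.
Var(Ŷ) = 29823² · 0.020876397 = 1.8567704 × 10^7.
SE(Ŷ) = √(1.8567704 × 10^7) = 4309.

4309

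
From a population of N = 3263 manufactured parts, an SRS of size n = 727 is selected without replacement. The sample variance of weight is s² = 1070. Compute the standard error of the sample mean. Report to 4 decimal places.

Under SRS without replacement, Var(ȳ) = (1 − f)·s²/n with f = n/N = 727/3263 = 0.22280110.
Var(ȳ) = (1 − 0.22280110)·1070/727 = 0.77719890·1.4718019 = 1.1438828.
SE(ȳ) = √(1.1438828) = 1.0695.

1.0695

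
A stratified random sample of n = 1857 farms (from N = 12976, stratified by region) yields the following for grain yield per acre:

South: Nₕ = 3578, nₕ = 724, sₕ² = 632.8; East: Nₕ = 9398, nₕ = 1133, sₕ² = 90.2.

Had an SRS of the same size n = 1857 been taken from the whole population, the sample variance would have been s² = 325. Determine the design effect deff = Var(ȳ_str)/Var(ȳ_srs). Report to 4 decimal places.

0.5984

Var(ȳ_str) = Σ Wₕ²(1−fₕ)sₕ²/nₕ with Wₕ = Nₕ/12976:
  South: (3578/12976)²·(1−724/3578)·632.8/724 = 0.053007892
  East: (9398/12976)²·(1−1133/9398)·90.2/1133 = 0.036725968
  → Var(ȳ_str) = 0.08973386.
Var(ȳ_srs) = (1 − 1857/12976)·325/1857 = 0.14996722.
deff = 0.08973386 / 0.14996722 = 0.5984.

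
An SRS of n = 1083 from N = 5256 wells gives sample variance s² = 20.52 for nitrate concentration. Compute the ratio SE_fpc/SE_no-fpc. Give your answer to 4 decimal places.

0.8910

f = n/N = 1083/5256 = 0.20605023.
SE_no-fpc = √(s²/n) = 0.13764944; SE_fpc = √((1−f)s²/n) = 0.12265096.
Ratio = √(1−f) = 0.89103859.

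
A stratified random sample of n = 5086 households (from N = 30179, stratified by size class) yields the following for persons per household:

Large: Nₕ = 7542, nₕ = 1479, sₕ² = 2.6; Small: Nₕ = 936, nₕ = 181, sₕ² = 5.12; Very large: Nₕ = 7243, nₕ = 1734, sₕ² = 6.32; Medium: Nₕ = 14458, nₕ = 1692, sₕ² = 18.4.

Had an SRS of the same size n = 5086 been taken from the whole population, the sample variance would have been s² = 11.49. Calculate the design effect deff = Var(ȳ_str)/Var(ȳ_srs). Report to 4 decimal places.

Var(ȳ_str) = Σ Wₕ²(1−fₕ)sₕ²/nₕ with Wₕ = Nₕ/30179:
  Large: (7542/30179)²·(1−1479/7542)·2.6/1479 = 8.826115 × 10^-5
  Small: (936/30179)²·(1−181/936)·5.12/181 = 2.1948482 × 10^-5
  Very large: (7243/30179)²·(1−1734/7243)·6.32/1734 = 1.5967964 × 10^-4
  Medium: (14458/30179)²·(1−1692/14458)·18.4/1692 = 0.0022037932
  → Var(ȳ_str) = 0.0024736825.
Var(ȳ_srs) = (1 − 5086/30179)·11.49/5086 = 0.0018784144.
deff = 0.0024736825 / 0.0018784144 = 1.3169.

1.3169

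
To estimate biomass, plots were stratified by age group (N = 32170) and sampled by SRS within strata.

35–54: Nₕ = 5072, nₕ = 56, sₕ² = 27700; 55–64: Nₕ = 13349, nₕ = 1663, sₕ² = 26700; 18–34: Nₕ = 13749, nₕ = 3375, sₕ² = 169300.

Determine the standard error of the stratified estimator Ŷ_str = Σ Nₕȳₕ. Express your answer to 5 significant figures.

149140

Var(Ŷ_str) = Σₕ Nₕ²(1 − fₕ)sₕ²/nₕ.
35–54: 5072²·(1 − 56/5072)·27700/56 = 1.2584284 × 10^10.
55–64: 13349²·(1 − 1663/13349)·26700/1663 = 2.5045726 × 10^9.
18–34: 13749²·(1 − 3375/13749)·169300/3375 = 7.1548501 × 10^9.
Sum = 2.2243707 × 10^10.
SE = √(2.2243707 × 10^10) = 149140.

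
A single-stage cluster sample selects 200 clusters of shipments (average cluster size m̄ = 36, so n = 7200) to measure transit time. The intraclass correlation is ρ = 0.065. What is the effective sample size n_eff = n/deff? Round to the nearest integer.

2198

deff = 1 + (36 − 1)·0.065 = 1 + 2.275 = 3.275.
n_eff = 7200 / 3.275 = 2198.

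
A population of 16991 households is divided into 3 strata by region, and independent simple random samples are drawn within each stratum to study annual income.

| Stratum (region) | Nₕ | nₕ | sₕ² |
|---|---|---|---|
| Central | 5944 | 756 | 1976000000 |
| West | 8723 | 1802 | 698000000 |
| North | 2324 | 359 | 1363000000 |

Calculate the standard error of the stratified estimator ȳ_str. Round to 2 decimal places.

648.27

Var(ȳ_str) = Σₕ Wₕ²(1 − fₕ)sₕ²/nₕ with Wₕ = Nₕ/N, N = 16991.
Central: Wₕ = 0.34983226; term = 0.34983226²·(1 − 0.12718708)·1976000000/756 = 279193.97.
West: Wₕ = 0.51338944; term = 0.51338944²·(1 − 0.20658030)·698000000/1802 = 81002.324.
North: Wₕ = 0.13677829; term = 0.13677829²·(1 − 0.15447504)·1363000000/359 = 60056.802.
Sum = 420253.1.
SE = √(420253.1) = 648.27.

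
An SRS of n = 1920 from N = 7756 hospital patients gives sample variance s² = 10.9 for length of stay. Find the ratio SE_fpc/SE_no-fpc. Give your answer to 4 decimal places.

0.8674

f = n/N = 1920/7756 = 0.24755028.
SE_no-fpc = √(s²/n) = 0.075346422; SE_fpc = √((1−f)s²/n) = 0.065358395.
Ratio = √(1−f) = 0.86743860.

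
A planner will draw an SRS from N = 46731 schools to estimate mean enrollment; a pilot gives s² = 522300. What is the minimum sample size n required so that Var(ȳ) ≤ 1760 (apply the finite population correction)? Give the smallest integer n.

Without fpc, n₀ = s²/D = 522300/1760 = 296.7614.
With fpc, (1 − n/N)·s²/n ≤ D requires n ≥ n₀/(1 + n₀/N) = 296.7614/(1 + 296.7614/46731) = 294.8887.
Rounding up, n = 295.

295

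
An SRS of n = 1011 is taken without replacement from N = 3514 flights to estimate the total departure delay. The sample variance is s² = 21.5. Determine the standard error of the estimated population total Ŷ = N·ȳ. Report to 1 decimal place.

432.5

Var(Ŷ) = N²·Var(ȳ) = N²·(1 − n/N)·s²/n.
f = 1011/3514 = 0.28770632; Var(ȳ) = 0.71229368·21.5/1011 = 0.01514769.
Var(Ŷ) = 3514² · 0.01514769 = 187046.65.
SE(Ŷ) = √(187046.65) = 432.5.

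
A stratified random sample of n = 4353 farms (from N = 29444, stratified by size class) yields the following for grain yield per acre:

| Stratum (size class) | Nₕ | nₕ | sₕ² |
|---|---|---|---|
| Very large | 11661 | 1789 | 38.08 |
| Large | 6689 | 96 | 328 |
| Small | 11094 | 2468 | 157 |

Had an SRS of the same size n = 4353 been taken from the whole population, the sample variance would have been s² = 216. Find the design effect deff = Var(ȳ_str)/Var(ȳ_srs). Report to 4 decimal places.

Var(ȳ_str) = Σ Wₕ²(1−fₕ)sₕ²/nₕ with Wₕ = Nₕ/29444:
  Very large: (11661/29444)²·(1−1789/11661)·38.08/1789 = 0.0028264019
  Large: (6689/29444)²·(1−96/6689)·328/96 = 0.1738014
  Small: (11094/29444)²·(1−2468/11094)·157/2468 = 0.0070219623
  → Var(ȳ_str) = 0.18364976.
Var(ȳ_srs) = (1 − 4353/29444)·216/4353 = 0.042284991.
deff = 0.18364976 / 0.042284991 = 4.3431.

4.3431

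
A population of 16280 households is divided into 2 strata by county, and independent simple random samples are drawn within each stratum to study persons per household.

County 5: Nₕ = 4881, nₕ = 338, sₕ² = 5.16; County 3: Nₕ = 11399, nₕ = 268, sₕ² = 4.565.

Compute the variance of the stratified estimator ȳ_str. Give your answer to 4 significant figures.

0.009432

Var(ȳ_str) = Σₕ Wₕ²(1 − fₕ)sₕ²/nₕ with Wₕ = Nₕ/N, N = 16280.
County 5: Wₕ = 0.29981572; term = 0.29981572²·(1 − 0.06924810)·5.16/338 = 0.0012772495.
County 3: Wₕ = 0.70018428; term = 0.70018428²·(1 − 0.02351083)·4.565/268 = 0.0081545148.
Sum = 0.0094317643.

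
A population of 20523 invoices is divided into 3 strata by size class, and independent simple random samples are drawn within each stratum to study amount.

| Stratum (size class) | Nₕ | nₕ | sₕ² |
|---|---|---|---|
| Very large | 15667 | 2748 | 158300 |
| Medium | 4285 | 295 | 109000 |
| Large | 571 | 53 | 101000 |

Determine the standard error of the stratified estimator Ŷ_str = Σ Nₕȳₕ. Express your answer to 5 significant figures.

Var(Ŷ_str) = Σₕ Nₕ²(1 − fₕ)sₕ²/nₕ.
Very large: 15667²·(1 − 2748/15667)·158300/2748 = 1.1659473 × 10^10.
Medium: 4285²·(1 − 295/4285)·109000/295 = 6.317252 × 10^9.
Large: 571²·(1 − 53/571)·101000/53 = 5.6365242 × 10^8.
Sum = 1.8540377 × 10^10.
SE = √(1.8540377 × 10^10) = 136160.

136160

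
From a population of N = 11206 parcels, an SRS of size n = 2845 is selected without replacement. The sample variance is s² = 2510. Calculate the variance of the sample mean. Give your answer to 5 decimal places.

0.65826

Under SRS without replacement, Var(ȳ) = (1 − f)·s²/n with f = n/N = 2845/11206 = 0.25388185.
Var(ȳ) = (1 − 0.25388185)·2510/2845 = 0.74611815·0.88224956 = 0.65826241.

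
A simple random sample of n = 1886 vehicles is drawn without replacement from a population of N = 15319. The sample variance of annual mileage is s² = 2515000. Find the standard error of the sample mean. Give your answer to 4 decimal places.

Under SRS without replacement, Var(ȳ) = (1 − f)·s²/n with f = n/N = 1886/15319 = 0.12311509.
Var(ȳ) = (1 − 0.12311509)·2515000/1886 = 0.87688491·1333.5101 = 1169.3349.
SE(ȳ) = √(1169.3349) = 34.1955.

34.1955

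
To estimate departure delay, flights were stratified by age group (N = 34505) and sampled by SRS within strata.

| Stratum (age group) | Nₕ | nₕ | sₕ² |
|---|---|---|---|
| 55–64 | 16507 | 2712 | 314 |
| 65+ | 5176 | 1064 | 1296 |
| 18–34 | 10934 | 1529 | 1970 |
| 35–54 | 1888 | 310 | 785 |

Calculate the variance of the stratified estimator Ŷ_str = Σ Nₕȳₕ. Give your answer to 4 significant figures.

1.923 × 10^8

Var(Ŷ_str) = Σₕ Nₕ²(1 − fₕ)sₕ²/nₕ.
55–64: 16507²·(1 − 2712/16507)·314/2712 = 2.6365124 × 10^7.
65+: 5176²·(1 − 1064/5176)·1296/1064 = 2.5924521 × 10^7.
18–34: 10934²·(1 − 1529/10934)·1970/1529 = 1.3249412 × 10^8.
35–54: 1888²·(1 − 310/1888)·785/310 = 7.5442653 × 10^6.
Sum = 1.9232803 × 10^8.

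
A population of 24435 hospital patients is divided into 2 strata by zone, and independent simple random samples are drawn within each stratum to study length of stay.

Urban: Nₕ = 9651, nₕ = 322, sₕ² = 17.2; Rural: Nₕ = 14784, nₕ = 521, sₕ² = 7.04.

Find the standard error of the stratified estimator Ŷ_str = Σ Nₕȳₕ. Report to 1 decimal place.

2767.4

Var(Ŷ_str) = Σₕ Nₕ²(1 − fₕ)sₕ²/nₕ.
Urban: 9651²·(1 − 322/9651)·17.2/322 = 4.8092791 × 10^6.
Rural: 14784²·(1 − 521/14784)·7.04/521 = 2.8492973 × 10^6.
Sum = 7.6585764 × 10^6.
SE = √(7.6585764 × 10^6) = 2767.4.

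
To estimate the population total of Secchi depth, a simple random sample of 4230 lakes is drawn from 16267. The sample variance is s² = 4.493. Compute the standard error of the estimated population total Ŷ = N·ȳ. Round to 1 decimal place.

Var(Ŷ) = N²·Var(ȳ) = N²·(1 − n/N)·s²/n.
f = 4230/16267 = 0.26003566; Var(ȳ) = 0.73996434·4.493/4230 = 7.8597158 × 10^-4.
Var(Ŷ) = 16267² · (7.8597158 × 10^-4) = 207980.1.
SE(Ŷ) = √(207980.1) = 456.0.

456.0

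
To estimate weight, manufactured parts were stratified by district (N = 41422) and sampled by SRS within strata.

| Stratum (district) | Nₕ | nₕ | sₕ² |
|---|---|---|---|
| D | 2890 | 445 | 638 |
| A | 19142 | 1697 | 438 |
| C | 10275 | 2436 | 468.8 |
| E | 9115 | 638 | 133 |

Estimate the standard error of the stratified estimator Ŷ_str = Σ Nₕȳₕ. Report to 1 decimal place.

Var(Ŷ_str) = Σₕ Nₕ²(1 − fₕ)sₕ²/nₕ.
D: 2890²·(1 − 445/2890)·638/445 = 1.0130651 × 10^7.
A: 19142²·(1 − 1697/19142)·438/1697 = 8.6188744 × 10^7.
C: 10275²·(1 − 2436/10275)·468.8/2436 = 1.5500754 × 10^7.
E: 9115²·(1 − 638/9115)·133/638 = 1.6107562 × 10^7.
Sum = 1.2792771 × 10^8.
SE = √(1.2792771 × 10^8) = 11310.5.

11310.5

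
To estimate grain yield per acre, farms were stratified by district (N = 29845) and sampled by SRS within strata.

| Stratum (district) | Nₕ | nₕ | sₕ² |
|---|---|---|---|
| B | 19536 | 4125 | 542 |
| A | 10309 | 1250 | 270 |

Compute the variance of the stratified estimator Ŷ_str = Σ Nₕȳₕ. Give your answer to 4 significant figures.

Var(Ŷ_str) = Σₕ Nₕ²(1 − fₕ)sₕ²/nₕ.
B: 19536²·(1 − 4125/19536)·542/4125 = 3.9558681 × 10^7.
A: 10309²·(1 − 1250/10309)·270/1250 = 2.0172074 × 10^7.
Sum = 5.9730755 × 10^7.

5.973 × 10^7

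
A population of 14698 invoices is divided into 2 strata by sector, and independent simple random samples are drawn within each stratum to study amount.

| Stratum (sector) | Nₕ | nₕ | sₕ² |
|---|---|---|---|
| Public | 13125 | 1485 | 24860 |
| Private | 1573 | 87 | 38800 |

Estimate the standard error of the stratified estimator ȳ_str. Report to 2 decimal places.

4.08

Var(ȳ_str) = Σₕ Wₕ²(1 − fₕ)sₕ²/nₕ with Wₕ = Nₕ/N, N = 14698.
Public: Wₕ = 0.89297864; term = 0.89297864²·(1 − 0.11314286)·24860/1485 = 11.838876.
Private: Wₕ = 0.10702136; term = 0.10702136²·(1 − 0.05530833)·38800/87 = 4.8255133.
Sum = 16.664389.
SE = √(16.664389) = 4.08.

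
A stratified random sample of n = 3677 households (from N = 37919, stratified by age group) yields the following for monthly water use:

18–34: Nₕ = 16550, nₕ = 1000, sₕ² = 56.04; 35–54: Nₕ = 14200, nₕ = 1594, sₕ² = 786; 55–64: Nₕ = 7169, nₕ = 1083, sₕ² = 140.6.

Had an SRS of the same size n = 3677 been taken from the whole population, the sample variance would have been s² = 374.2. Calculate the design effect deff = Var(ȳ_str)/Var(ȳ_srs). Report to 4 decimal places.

0.8200

Var(ȳ_str) = Σ Wₕ²(1−fₕ)sₕ²/nₕ with Wₕ = Nₕ/37919:
  18–34: (16550/37919)²·(1−1000/16550)·56.04/1000 = 0.010030273
  35–54: (14200/37919)²·(1−1594/14200)·786/1594 = 0.061388373
  55–64: (7169/37919)²·(1−1083/7169)·140.6/1083 = 0.0039394323
  → Var(ȳ_str) = 0.075358078.
Var(ȳ_srs) = (1 − 3677/37919)·374.2/3677 = 0.091899342.
deff = 0.075358078 / 0.091899342 = 0.8200.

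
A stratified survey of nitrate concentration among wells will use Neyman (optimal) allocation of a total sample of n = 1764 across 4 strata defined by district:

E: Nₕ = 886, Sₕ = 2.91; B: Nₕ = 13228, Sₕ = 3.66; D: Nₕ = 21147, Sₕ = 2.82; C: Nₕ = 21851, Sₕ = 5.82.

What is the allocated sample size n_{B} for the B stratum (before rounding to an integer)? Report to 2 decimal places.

Neyman allocation: nₕ = n·NₕSₕ / Σⱼ NⱼSⱼ.
Σ NⱼSⱼ = 886·2.91 + 13228·3.66 + 21147·2.82 + 21851·5.82 = 237800.1.
n_{B} = 1764·13228·3.66 / 237800.1 = 359.14.

359.14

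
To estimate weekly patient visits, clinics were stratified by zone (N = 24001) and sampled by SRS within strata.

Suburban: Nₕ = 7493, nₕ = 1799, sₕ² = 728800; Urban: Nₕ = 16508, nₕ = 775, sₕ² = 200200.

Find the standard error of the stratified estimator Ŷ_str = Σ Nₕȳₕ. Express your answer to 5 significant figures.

Var(Ŷ_str) = Σₕ Nₕ²(1 − fₕ)sₕ²/nₕ.
Suburban: 7493²·(1 − 1799/7493)·728800/1799 = 1.7284244 × 10^10.
Urban: 16508²·(1 − 775/16508)·200200/775 = 6.7091635 × 10^10.
Sum = 8.4375879 × 10^10.
SE = √(8.4375879 × 10^10) = 290480.

290480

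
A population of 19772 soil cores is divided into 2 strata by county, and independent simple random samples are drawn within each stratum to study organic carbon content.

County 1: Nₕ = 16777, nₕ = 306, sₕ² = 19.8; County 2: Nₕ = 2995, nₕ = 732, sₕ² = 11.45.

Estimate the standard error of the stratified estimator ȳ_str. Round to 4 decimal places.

0.2145

Var(ȳ_str) = Σₕ Wₕ²(1 − fₕ)sₕ²/nₕ with Wₕ = Nₕ/N, N = 19772.
County 1: Wₕ = 0.84852316; term = 0.84852316²·(1 − 0.01823926)·19.8/306 = 0.045737964.
County 2: Wₕ = 0.15147684; term = 0.15147684²·(1 − 0.24440735)·11.45/732 = 2.7119057 × 10^-4.
Sum = 0.046009155.
SE = √(0.046009155) = 0.2145.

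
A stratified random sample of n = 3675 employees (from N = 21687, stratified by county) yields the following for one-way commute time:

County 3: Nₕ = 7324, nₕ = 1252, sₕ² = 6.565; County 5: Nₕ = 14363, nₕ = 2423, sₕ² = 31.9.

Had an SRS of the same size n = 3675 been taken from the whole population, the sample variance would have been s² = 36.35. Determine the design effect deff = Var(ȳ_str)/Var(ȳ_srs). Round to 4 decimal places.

Var(ȳ_str) = Σ Wₕ²(1−fₕ)sₕ²/nₕ with Wₕ = Nₕ/21687:
  County 3: (7324/21687)²·(1−1252/7324)·6.565/1252 = 4.9580573 × 10^-4
  County 5: (14363/21687)²·(1−2423/14363)·31.9/2423 = 0.0048005146
  → Var(ȳ_str) = 0.0052963203.
Var(ȳ_srs) = (1 − 3675/21687)·36.35/3675 = 0.0082150371.
deff = 0.0052963203 / 0.0082150371 = 0.6447.

0.6447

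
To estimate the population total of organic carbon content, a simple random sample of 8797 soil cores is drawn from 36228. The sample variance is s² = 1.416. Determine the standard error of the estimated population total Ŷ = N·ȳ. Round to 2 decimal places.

Var(Ŷ) = N²·Var(ȳ) = N²·(1 − n/N)·s²/n.
f = 8797/36228 = 0.24282323; Var(ȳ) = 0.75717677·1.416/8797 = 1.2187817 × 10^-4.
Var(Ŷ) = 36228² · (1.2187817 × 10^-4) = 159961.2.
SE(Ŷ) = √(159961.2) = 399.95.

399.95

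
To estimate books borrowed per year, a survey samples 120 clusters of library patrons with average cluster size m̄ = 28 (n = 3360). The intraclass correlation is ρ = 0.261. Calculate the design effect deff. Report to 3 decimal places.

8.047

deff = 1 + (28 − 1)·0.261 = 1 + 7.047 = 8.047.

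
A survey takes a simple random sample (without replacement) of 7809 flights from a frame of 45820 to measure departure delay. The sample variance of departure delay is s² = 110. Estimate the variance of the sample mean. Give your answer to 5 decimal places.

0.01169

Under SRS without replacement, Var(ȳ) = (1 − f)·s²/n with f = n/N = 7809/45820 = 0.17042776.
Var(ȳ) = (1 − 0.17042776)·110/7809 = 0.82957224·0.014086311 = 0.011685612.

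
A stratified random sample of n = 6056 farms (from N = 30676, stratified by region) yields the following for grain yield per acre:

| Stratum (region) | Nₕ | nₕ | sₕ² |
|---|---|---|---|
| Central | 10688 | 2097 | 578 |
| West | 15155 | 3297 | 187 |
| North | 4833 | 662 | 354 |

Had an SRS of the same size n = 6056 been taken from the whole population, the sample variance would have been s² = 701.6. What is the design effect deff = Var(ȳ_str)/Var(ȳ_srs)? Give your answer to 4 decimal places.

Var(ȳ_str) = Σ Wₕ²(1−fₕ)sₕ²/nₕ with Wₕ = Nₕ/30676:
  Central: (10688/30676)²·(1−2097/10688)·578/2097 = 0.026895035
  West: (15155/30676)²·(1−3297/15155)·187/3297 = 0.010831599
  North: (4833/30676)²·(1−662/4833)·354/662 = 0.011455256
  → Var(ȳ_str) = 0.04918189.
Var(ȳ_srs) = (1 − 6056/30676)·701.6/6056 = 0.092980748.
deff = 0.04918189 / 0.092980748 = 0.5289.

0.5289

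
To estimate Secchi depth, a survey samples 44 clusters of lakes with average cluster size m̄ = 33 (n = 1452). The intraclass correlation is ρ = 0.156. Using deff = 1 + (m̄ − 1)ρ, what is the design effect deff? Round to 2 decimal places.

deff = 1 + (33 − 1)·0.156 = 1 + 4.992 = 5.992.

5.99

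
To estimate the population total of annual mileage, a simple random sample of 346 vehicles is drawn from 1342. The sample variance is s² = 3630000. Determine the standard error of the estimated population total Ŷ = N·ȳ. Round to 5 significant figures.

Var(Ŷ) = N²·Var(ȳ) = N²·(1 − n/N)·s²/n.
f = 346/1342 = 0.25782414; Var(ȳ) = 0.74217586·3630000/346 = 7786.4114.
Var(Ŷ) = 1342² · 7786.4114 = 1.4023047 × 10^10.
SE(Ŷ) = √(1.4023047 × 10^10) = 118420.

118420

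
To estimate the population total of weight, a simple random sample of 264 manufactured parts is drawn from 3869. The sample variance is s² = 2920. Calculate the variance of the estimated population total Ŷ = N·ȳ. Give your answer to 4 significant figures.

1.543 × 10^8

Var(Ŷ) = N²·Var(ȳ) = N²·(1 − n/N)·s²/n.
f = 264/3869 = 0.06823469; Var(ȳ) = 0.93176531·2920/264 = 10.305889.
Var(Ŷ) = 3869² · 10.305889 = 1.5427051 × 10^8.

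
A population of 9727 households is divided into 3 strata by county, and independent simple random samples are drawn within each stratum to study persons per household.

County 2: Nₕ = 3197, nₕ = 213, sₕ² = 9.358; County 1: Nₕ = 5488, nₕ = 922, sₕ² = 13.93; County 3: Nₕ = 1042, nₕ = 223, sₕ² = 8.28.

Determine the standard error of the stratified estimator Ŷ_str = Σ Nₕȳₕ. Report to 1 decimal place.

Var(Ŷ_str) = Σₕ Nₕ²(1 − fₕ)sₕ²/nₕ.
County 2: 3197²·(1 − 213/3197)·9.358/213 = 419126.28.
County 1: 5488²·(1 − 922/5488)·13.93/922 = 378590.93.
County 3: 1042²·(1 − 223/1042)·8.28/223 = 31686.706.
Sum = 829403.92.
SE = √(829403.92) = 910.7.

910.7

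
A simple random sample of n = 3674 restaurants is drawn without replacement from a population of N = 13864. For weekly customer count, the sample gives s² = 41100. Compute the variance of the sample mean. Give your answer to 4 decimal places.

8.2222

Under SRS without replacement, Var(ȳ) = (1 − f)·s²/n with f = n/N = 3674/13864 = 0.26500289.
Var(ȳ) = (1 − 0.26500289)·41100/3674 = 0.73499711·11.186717 = 8.2222051.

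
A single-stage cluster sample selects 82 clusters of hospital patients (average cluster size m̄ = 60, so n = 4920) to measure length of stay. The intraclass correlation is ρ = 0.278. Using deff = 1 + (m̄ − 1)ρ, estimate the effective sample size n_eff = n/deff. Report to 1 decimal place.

deff = 1 + (60 − 1)·0.278 = 1 + 16.402 = 17.402.
n_eff = 4920 / 17.402 = 282.7.

282.7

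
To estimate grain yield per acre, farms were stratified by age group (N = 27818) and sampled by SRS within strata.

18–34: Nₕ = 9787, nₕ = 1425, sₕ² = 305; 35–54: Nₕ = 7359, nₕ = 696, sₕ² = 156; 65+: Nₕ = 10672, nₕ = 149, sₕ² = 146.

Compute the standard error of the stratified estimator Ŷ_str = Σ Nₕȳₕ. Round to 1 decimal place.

11770.6

Var(Ŷ_str) = Σₕ Nₕ²(1 − fₕ)sₕ²/nₕ.
18–34: 9787²·(1 − 1425/9787)·305/1425 = 1.7516395 × 10^7.
35–54: 7359²·(1 − 696/7359)·156/696 = 1.0990159 × 10^7.
65+: 10672²·(1 − 149/10672)·146/149 = 1.1004035 × 10^8.
Sum = 1.385469 × 10^8.
SE = √(1.385469 × 10^8) = 11770.6.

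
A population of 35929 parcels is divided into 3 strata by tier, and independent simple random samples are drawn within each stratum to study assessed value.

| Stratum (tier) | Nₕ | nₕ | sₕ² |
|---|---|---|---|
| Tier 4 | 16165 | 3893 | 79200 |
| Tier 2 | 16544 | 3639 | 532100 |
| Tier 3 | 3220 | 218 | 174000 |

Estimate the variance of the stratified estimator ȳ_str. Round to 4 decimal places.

Var(ȳ_str) = Σₕ Wₕ²(1 − fₕ)sₕ²/nₕ with Wₕ = Nₕ/N, N = 35929.
Tier 4: Wₕ = 0.44991511; term = 0.44991511²·(1 − 0.24082895)·79200/3893 = 3.1263786.
Tier 2: Wₕ = 0.46046369; term = 0.46046369²·(1 − 0.21995890)·532100/3639 = 24.183518.
Tier 3: Wₕ = 0.08962120; term = 0.08962120²·(1 − 0.06770186)·174000/218 = 5.9768046.
Sum = 33.286701.

33.2867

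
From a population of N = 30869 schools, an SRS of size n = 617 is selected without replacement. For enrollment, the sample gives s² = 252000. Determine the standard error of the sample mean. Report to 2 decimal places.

20.01

Under SRS without replacement, Var(ȳ) = (1 − f)·s²/n with f = n/N = 617/30869 = 0.01998769.
Var(ȳ) = (1 − 0.01998769)·252000/617 = 0.98001231·408.42788 = 400.26435.
SE(ȳ) = √(400.26435) = 20.01.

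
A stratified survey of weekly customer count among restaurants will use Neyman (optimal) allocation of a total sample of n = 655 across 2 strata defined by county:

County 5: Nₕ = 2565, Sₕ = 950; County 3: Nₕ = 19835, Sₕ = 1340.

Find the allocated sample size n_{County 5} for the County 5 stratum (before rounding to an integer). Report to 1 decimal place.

Neyman allocation: nₕ = n·NₕSₕ / Σⱼ NⱼSⱼ.
Σ NⱼSⱼ = 2565·950 + 19835·1340 = 2.901565 × 10^7.
n_{County 5} = 655·2565·950 / (2.901565 × 10^7) = 55.0.

55.0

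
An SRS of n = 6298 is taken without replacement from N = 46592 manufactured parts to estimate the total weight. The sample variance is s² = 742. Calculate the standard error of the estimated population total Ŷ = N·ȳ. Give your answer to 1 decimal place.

14872.2

Var(Ŷ) = N²·Var(ȳ) = N²·(1 − n/N)·s²/n.
f = 6298/46592 = 0.13517342; Var(ȳ) = 0.86482658·742/6298 = 0.1018897.
Var(Ŷ) = 46592² · 0.1018897 = 2.2118363 × 10^8.
SE(Ŷ) = √(2.2118363 × 10^8) = 14872.2.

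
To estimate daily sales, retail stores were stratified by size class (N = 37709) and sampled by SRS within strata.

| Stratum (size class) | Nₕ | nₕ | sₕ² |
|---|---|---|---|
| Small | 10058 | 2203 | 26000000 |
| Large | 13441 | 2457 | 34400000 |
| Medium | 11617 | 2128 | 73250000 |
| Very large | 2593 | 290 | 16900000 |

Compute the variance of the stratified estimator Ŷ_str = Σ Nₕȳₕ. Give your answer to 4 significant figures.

Var(Ŷ_str) = Σₕ Nₕ²(1 − fₕ)sₕ²/nₕ.
Small: 10058²·(1 − 2203/10058)·26000000/2203 = 9.3243093 × 10^11.
Large: 13441²·(1 − 2457/13441)·34400000/2457 = 2.0670234 × 10^12.
Medium: 11617²·(1 − 2128/11617)·73250000/2128 = 3.794464 × 10^12.
Very large: 2593²·(1 − 290/2593)·16900000/290 = 3.4800474 × 10^11.
Sum = 7.1419231 × 10^12.

7.142 × 10^12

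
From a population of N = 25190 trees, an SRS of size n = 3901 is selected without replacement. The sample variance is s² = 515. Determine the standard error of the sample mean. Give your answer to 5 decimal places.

0.33403

Under SRS without replacement, Var(ȳ) = (1 − f)·s²/n with f = n/N = 3901/25190 = 0.15486304.
Var(ȳ) = (1 − 0.15486304)·515/3901 = 0.84513696·0.13201743 = 0.11157281.
SE(ȳ) = √(0.11157281) = 0.33403.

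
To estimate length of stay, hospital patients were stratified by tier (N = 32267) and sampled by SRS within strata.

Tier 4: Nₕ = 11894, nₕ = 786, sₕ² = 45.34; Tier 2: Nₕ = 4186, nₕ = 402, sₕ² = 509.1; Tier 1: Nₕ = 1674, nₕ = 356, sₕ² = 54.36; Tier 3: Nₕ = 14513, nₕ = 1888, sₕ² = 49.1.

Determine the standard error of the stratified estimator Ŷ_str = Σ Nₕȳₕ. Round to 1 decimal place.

Var(Ŷ_str) = Σₕ Nₕ²(1 − fₕ)sₕ²/nₕ.
Tier 4: 11894²·(1 − 786/11894)·45.34/786 = 7.6211898 × 10^6.
Tier 2: 4186²·(1 − 402/4186)·509.1/402 = 2.0059837 × 10^7.
Tier 1: 1674²·(1 − 356/1674)·54.36/356 = 336899.46.
Tier 3: 14513²·(1 − 1888/14513)·49.1/1888 = 4.7650568 × 10^6.
Sum = 3.2782983 × 10^7.
SE = √(3.2782983 × 10^7) = 5725.6.

5725.6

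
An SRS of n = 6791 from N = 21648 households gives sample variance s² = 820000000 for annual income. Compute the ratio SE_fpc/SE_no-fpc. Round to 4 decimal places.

f = n/N = 6791/21648 = 0.31370103.
SE_no-fpc = √(s²/n) = 347.4882; SE_fpc = √((1−f)s²/n) = 287.87022.
Ratio = √(1−f) = 0.82843163.

0.8284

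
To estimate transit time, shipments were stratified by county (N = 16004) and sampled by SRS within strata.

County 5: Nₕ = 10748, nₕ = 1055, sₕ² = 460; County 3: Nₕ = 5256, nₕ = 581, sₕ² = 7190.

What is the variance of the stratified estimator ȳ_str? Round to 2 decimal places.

1.36

Var(ȳ_str) = Σₕ Wₕ²(1 − fₕ)sₕ²/nₕ with Wₕ = Nₕ/N, N = 16004.
County 5: Wₕ = 0.67158210; term = 0.67158210²·(1 − 0.09815780)·460/1055 = 0.17735121.
County 3: Wₕ = 0.32841790; term = 0.32841790²·(1 − 0.11054033)·7190/581 = 1.1872239.
Sum = 1.3645751.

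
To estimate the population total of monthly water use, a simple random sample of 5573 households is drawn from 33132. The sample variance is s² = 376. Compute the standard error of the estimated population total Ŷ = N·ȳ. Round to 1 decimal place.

7848.8

Var(Ŷ) = N²·Var(ȳ) = N²·(1 − n/N)·s²/n.
f = 5573/33132 = 0.16820596; Var(ȳ) = 0.83179404·376/5573 = 0.056119605.
Var(Ŷ) = 33132² · 0.056119605 = 6.1604142 × 10^7.
SE(Ŷ) = √(6.1604142 × 10^7) = 7848.8.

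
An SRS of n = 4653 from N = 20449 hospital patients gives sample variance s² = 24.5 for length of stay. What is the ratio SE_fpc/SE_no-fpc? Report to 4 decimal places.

f = n/N = 4653/20449 = 0.22754169.
SE_no-fpc = √(s²/n) = 0.072563215; SE_fpc = √((1−f)s²/n) = 0.063775525.
Ratio = √(1−f) = 0.87889608.

0.8789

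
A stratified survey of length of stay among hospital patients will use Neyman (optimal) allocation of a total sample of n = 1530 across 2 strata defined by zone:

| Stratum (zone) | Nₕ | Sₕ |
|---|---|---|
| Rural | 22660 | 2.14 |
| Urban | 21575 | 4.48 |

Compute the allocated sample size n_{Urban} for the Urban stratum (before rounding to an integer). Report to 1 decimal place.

Neyman allocation: nₕ = n·NₕSₕ / Σⱼ NⱼSⱼ.
Σ NⱼSⱼ = 22660·2.14 + 21575·4.48 = 145148.4.
n_{Urban} = 1530·21575·4.48 / 145148.4 = 1018.8.

1018.8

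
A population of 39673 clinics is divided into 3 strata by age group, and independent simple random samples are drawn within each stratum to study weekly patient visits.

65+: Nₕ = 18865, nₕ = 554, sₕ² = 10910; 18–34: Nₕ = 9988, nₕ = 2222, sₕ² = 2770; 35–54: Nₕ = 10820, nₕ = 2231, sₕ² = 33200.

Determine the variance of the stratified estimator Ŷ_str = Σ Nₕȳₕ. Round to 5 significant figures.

8.2824 × 10^9

Var(Ŷ_str) = Σₕ Nₕ²(1 − fₕ)sₕ²/nₕ.
65+: 18865²·(1 − 554/18865)·10910/554 = 6.8027398 × 10^9.
18–34: 9988²·(1 − 2222/9988)·2770/2222 = 9.6696696 × 10^7.
35–54: 10820²·(1 − 2231/10820)·33200/2231 = 1.382956 × 10^9.
Sum = 8.2823925 × 10^9.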